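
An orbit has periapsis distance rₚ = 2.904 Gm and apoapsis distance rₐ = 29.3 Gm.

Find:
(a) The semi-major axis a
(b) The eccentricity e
rₚ = 2.904 Gm = 2.904 × 10^9 m
rₐ = 29.3 Gm = 2.93 × 10^10 m
(a) a = (rₚ + rₐ)/2 = 1.6102 × 10^10 m ≈ 16.1 Gm
(b) e = (rₐ − rₚ)/(rₐ + rₚ) = (2.6396 × 10^10) / (3.2204 × 10^10) = 0.81965

Final answer:
(a) a = 16.1 Gm
(b) e = 0.8196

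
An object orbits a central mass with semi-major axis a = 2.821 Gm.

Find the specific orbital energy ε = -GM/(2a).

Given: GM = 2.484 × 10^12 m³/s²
a = 2.821 Gm = 2.821 × 10^9 m
GM = 2.484 × 10^12 m³/s²
2a = 5.642 × 10^9 m
ε = −GM/(2a) = -440.269 J/kg ≈ -440.3 J/kg

Final answer: -440.3 J/kg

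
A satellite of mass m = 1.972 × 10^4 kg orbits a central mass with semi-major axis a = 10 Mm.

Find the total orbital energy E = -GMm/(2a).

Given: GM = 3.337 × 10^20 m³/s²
a = 10 Mm = 1 × 10^7 m
GM = 3.337 × 10^20 m³/s²
2a = 2 × 10^7 m
GMm = 3.337 × 10^20 × 19720 = 6.58056 × 10^24 m³·kg/s²
E = −GMm/(2a) = -3.29028 × 10^17 J ≈ -329 PJ

Final answer: -329 PJ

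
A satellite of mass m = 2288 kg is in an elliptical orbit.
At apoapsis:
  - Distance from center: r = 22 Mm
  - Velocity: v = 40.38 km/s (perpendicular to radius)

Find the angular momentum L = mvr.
r = 22 Mm = 2.2 × 10^7 m
v = 40.38 km/s = 40380 m/s
vr = 40380 × 2.2 × 10^7 = 8.8836 × 10^11 m²/s
L = m × vr = 2288 × 8.8836 × 10^11 = 2.03257 × 10^15 kg·m²/s ≈ 2.033 × 10^15 kg·m²/s

Final answer: L = 2.033 × 10^15 kg·m²/s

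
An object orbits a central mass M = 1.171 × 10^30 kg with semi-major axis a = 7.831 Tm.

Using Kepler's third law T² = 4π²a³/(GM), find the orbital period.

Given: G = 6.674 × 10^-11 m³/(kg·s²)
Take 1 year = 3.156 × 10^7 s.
M = 1.171 × 10^30 kg
GM = G × M = 6.674 × 10^-11 × 1.171 × 10^30 = 7.81525 × 10^19 m³/s²
a = 7.831 Tm = 7.831 × 10^12 m
a³ = 4.80233 × 10^38 m³
T = 2π √(a³/GM) = 2π √((4.80233 × 10^38) / (7.81525 × 10^19)) = 2π × 2.47887 × 10^9 s
T = 1.55752 × 10^10 s ≈ 493.5 years

Final answer: 493.5 years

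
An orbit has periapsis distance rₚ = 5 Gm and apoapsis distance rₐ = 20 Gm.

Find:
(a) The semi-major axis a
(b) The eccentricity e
rₚ = 5 Gm = 5 × 10^9 m
rₐ = 20 Gm = 2 × 10^10 m
(a) a = (rₚ + rₐ)/2 = 1.25 × 10^10 m ≈ 12.5 Gm
(b) e = (rₐ − rₚ)/(rₐ + rₚ) = (1.5 × 10^10) / (2.5 × 10^10) = 0.6

Final answer:
(a) a = 12.5 Gm
(b) e = 0.6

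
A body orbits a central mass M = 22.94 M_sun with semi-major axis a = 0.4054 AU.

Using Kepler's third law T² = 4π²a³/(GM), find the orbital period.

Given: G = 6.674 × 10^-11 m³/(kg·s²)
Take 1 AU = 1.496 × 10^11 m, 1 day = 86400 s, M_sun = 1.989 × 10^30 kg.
M = 22.94 M_sun = 4.56277 × 10^31 kg
GM = G × M = 6.674 × 10^-11 × 4.56277 × 10^31 = 3.04519 × 10^21 m³/s²
a = 0.4054 AU = 6.06478 × 10^10 m
a³ = 2.23072 × 10^32 m³
T = 2π √(a³/GM) = 2π √((2.23072 × 10^32) / (3.04519 × 10^21)) = 2π × 270655 s
T = 1.70057 × 10^6 s ≈ 19.68 days

Final answer: 19.68 days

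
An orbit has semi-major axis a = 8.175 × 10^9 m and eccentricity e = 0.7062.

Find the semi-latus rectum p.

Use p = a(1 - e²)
a = 8.175 × 10^9 m
e = 0.7062,  e² = 0.498718,  1 − e² = 0.501282
p = a(1 − e²) = 8.175 × 10^9 m × 0.501282 = 4.09798 × 10^9 m ≈ 4.098 × 10^9 m

Final answer: p = 4.098 × 10^9 m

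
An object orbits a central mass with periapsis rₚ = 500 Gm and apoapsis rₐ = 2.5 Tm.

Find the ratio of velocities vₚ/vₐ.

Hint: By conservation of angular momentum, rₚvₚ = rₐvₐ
rₚ = 500 Gm = 5 × 10^11 m
rₐ = 2.5 Tm = 2.5 × 10^12 m
rₚvₚ = rₐvₐ  ⇒  vₚ/vₐ = rₐ/rₚ
vₚ/vₐ = (2.5 × 10^12) / (5 × 10^11) = 5

Final answer: vₚ/vₐ = 5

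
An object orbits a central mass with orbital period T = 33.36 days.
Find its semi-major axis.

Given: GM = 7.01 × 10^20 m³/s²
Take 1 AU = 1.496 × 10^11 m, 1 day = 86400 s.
T = 33.36 days = 2.8823 × 10^6 s
GM = 7.01 × 10^20 m³/s²
Kepler's third law: a³ = GM T² / (4π²)
T² = 8.30768 × 10^12 s²
a³ = (7.01 × 10^20) × (8.30768 × 10^12) / (4π²) = 1.47516 × 10^32 m³
a = (a³)^(1/3) = 5.28379 × 10^10 m ≈ 0.3532 AU

Final answer: 0.3532 AU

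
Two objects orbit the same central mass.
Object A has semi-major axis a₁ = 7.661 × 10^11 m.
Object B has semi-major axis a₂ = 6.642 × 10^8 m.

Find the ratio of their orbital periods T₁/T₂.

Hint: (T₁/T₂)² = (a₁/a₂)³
a₁ = 7.661 × 10^11 m
a₂ = 6.642 × 10^8 m
a₁/a₂ = 1153.42
T₁/T₂ = (a₁/a₂)^(3/2) = (1153.42)^1.5 = 39172.4

Final answer: T₁/T₂ = 3.917 × 10^4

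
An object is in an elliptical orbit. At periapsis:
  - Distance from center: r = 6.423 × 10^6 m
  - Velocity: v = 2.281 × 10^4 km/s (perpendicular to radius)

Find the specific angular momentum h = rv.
r = 6.423 × 10^6 m
v = 2.281 × 10^4 km/s = 2.281 × 10^7 m/s
h = rv = 6.423 × 10^6 × 2.281 × 10^7 = 1.46509 × 10^14 m²/s ≈ 1.465 × 10^14 m²/s

Final answer: h = 1.465 × 10^14 m²/s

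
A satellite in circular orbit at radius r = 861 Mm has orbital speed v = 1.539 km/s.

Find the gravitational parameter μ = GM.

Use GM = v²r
r = 861 Mm = 8.61 × 10^8 m
v = 1.539 km/s = 1539 m/s
v² = 2.36852 × 10^6 m²/s²
GM = v²r = 2.36852 × 10^6 × 8.61 × 10^8 = 2.0393 × 10^15 m³/s²
GM ≈ 2.039 × 10^15 m³/s²

Final answer: GM = 2.039 × 10^15 m³/s²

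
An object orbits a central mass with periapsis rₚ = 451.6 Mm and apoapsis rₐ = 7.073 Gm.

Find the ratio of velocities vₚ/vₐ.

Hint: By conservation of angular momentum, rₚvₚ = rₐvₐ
rₚ = 451.6 Mm = 4.516 × 10^8 m
rₐ = 7.073 Gm = 7.073 × 10^9 m
rₚvₚ = rₐvₐ  ⇒  vₚ/vₐ = rₐ/rₚ
vₚ/vₐ = (7.073 × 10^9) / (4.516 × 10^8) = 15.6621

Final answer: vₚ/vₐ = 15.66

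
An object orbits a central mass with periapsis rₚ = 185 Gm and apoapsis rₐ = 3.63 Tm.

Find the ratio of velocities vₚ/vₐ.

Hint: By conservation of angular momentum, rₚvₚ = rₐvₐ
rₚ = 185 Gm = 1.85 × 10^11 m
rₐ = 3.63 Tm = 3.63 × 10^12 m
rₚvₚ = rₐvₐ  ⇒  vₚ/vₐ = rₐ/rₚ
vₚ/vₐ = (3.63 × 10^12) / (1.85 × 10^11) = 19.6216

Final answer: vₚ/vₐ = 19.62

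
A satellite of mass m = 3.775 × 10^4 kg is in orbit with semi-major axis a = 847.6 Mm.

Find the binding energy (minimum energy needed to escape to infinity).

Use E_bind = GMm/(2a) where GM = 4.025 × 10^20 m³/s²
a = 847.6 Mm = 8.476 × 10^8 m
GM = 4.025 × 10^20 m³/s²
m = 3.775 × 10^4 kg
GMm = 4.025 × 10^20 × 37750 = 1.51944 × 10^25 m³·kg/s²
2a = 1.6952 × 10^9 m
E_bind = GMm/(2a) = 8.96318 × 10^15 J ≈ 8.963 PJ

Final answer: 8.963 PJ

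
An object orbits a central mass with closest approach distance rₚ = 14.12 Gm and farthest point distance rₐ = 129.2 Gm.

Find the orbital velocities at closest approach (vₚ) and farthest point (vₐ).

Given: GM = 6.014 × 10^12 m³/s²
rₚ = 14.12 Gm = 1.412 × 10^10 m
rₐ = 129.2 Gm = 1.292 × 10^11 m
GM = 6.014 × 10^12 m³/s²
a = (rₚ + rₐ)/2 = 7.166 × 10^10 m
Vis-viva: v² = GM (2/r − 1/a)
vₚ² = 6.014 × 10^12 × (1.41643 × 10^-10 − 1.39548 × 10^-11) = 767.917 m²/s²
vₚ = 27.7113 m/s ≈ 27.71 m/s
vₐ² = 6.014 × 10^12 × (1.54799 × 10^-11 − 1.39548 × 10^-11) = 9.17189 m²/s²
vₐ = 3.02851 m/s ≈ 3.029 m/s

Final answer: vₚ = 27.71 m/s, vₐ = 3.029 m/s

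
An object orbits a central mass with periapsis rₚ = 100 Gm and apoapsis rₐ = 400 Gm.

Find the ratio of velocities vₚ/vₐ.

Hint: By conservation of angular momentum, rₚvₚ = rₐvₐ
rₚ = 100 Gm = 1 × 10^11 m
rₐ = 400 Gm = 4 × 10^11 m
rₚvₚ = rₐvₐ  ⇒  vₚ/vₐ = rₐ/rₚ
vₚ/vₐ = (4 × 10^11) / (1 × 10^11) = 4

Final answer: vₚ/vₐ = 4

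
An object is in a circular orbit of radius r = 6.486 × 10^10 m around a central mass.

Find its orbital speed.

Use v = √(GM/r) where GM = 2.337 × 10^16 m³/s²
r = 6.486 × 10^10 m
GM = 2.337 × 10^16 m³/s²
GM/r = (2.337 × 10^16) / (6.486 × 10^10) = 360315 m²/s²
v = √(GM/r) = 600.262 m/s ≈ 600.3 m/s

Final answer: 600.3 m/s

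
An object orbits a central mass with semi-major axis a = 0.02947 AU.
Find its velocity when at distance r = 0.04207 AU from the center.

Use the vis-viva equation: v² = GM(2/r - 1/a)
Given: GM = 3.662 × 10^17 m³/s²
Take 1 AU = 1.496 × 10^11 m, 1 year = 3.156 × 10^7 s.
a = 0.02947 AU = 4.40871 × 10^9 m
r = 0.04207 AU = 6.29367 × 10^9 m
GM = 3.662 × 10^17 m³/s²
2/r − 1/a = 3.1778 × 10^-10 − 2.26824 × 10^-10 = 9.09559 × 10^-11 m⁻¹
v² = GM (2/r − 1/a) = 3.3308 × 10^7 m²/s²
v = 5771.31 m/s ≈ 1.218 AU/year

Final answer: 1.218 AU/year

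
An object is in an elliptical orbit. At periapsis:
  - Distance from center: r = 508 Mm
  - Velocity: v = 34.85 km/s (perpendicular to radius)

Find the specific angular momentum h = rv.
r = 508 Mm = 5.08 × 10^8 m
v = 34.85 km/s = 34850 m/s
h = rv = 5.08 × 10^8 × 34850 = 1.77038 × 10^13 m²/s ≈ 1.77 × 10^13 m²/s

Final answer: h = 1.77 × 10^13 m²/s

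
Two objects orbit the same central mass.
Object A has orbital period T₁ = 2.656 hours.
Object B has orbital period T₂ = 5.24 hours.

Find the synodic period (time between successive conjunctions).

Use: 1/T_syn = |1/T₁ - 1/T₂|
T₁ = 2.656 hours = 9561.6 s
T₂ = 5.24 hours = 18864 s
1/T₁ = 0.000104585 s⁻¹
1/T₂ = 5.3011 × 10^-5 s⁻¹
|1/T₁ − 1/T₂| = 5.1574 × 10^-5 s⁻¹
T_syn = 1 / |1/T₁ − 1/T₂| = 19389.6 s ≈ 5.386 hours

Final answer: T_syn = 5.386 hours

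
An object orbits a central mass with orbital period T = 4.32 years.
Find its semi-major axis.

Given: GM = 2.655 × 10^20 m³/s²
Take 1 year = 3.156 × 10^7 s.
T = 4.32 years = 1.36339 × 10^8 s
GM = 2.655 × 10^20 m³/s²
Kepler's third law: a³ = GM T² / (4π²)
T² = 1.85884 × 10^16 s²
a³ = (2.655 × 10^20) × (1.85884 × 10^16) / (4π²) = 1.2501 × 10^35 m³
a = (a³)^(1/3) = 5.00014 × 10^11 m ≈ 500 Gm

Final answer: 500 Gm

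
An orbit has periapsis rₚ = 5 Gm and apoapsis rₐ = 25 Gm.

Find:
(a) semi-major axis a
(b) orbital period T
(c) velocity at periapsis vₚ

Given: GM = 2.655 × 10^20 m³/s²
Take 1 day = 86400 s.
rₚ = 5 Gm = 5 × 10^9 m
rₐ = 25 Gm = 2.5 × 10^10 m
GM = 2.655 × 10^20 m³/s²
a = (rₚ + rₐ)/2 = 1.5 × 10^10 m
e = (rₐ − rₚ)/(rₐ + rₚ) = (2 × 10^10) / (3 × 10^10) = 0.666667
(a) a = 1.5 × 10^10 m ≈ 15 Gm
(b) a³ = 3.375 × 10^30 m³;  T = 2π √(a³/GM) = 2π × 112747 s = 708410 s ≈ 8.199 days
(c) vₚ² = GM (2/rₚ − 1/a) = 2.655 × 10^20 × (4 × 10^-10 − 6.66667 × 10^-11) = 8.85 × 10^10 m²/s²;  vₚ = 297489 m/s ≈ 297.5 km/s

Final answer:
(a) semi-major axis a = 15 Gm
(b) orbital period T = 8.199 days
(c) velocity at periapsis vₚ = 297.5 km/s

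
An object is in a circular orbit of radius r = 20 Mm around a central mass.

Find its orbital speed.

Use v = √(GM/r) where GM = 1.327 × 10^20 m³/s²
r = 20 Mm = 2 × 10^7 m
GM = 1.327 × 10^20 m³/s²
GM/r = (1.327 × 10^20) / (2 × 10^7) = 6.635 × 10^12 m²/s²
v = √(GM/r) = 2.57585 × 10^6 m/s ≈ 2576 km/s

Final answer: 2576 km/s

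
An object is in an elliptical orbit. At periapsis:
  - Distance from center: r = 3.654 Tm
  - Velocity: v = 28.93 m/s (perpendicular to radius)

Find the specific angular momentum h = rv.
r = 3.654 Tm = 3.654 × 10^12 m
v = 28.93 m/s
h = rv = 3.654 × 10^12 × 28.93 = 1.0571 × 10^14 m²/s ≈ 1.057 × 10^14 m²/s

Final answer: h = 1.057 × 10^14 m²/s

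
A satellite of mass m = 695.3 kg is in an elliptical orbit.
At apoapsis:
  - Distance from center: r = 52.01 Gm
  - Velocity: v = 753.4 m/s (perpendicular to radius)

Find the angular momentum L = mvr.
r = 52.01 Gm = 5.201 × 10^10 m
v = 753.4 m/s
vr = 753.4 × 5.201 × 10^10 = 3.91843 × 10^13 m²/s
L = m × vr = 695.3 × 3.91843 × 10^13 = 2.72449 × 10^16 kg·m²/s ≈ 2.724 × 10^16 kg·m²/s

Final answer: L = 2.724 × 10^16 kg·m²/s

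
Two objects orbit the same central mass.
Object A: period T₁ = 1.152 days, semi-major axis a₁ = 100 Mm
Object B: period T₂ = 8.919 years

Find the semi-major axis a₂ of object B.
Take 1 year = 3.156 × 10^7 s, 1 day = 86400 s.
T₁ = 1.152 days = 99532.8 s
T₂ = 8.919 years = 2.81484 × 10^8 s
a₁ = 100 Mm = 1 × 10^8 m
Kepler's third law: (T₂/T₁)² = (a₂/a₁)³  ⇒  a₂ = a₁ (T₂/T₁)^(2/3)
T₂/T₁ = 2828.05
(T₂/T₁)^(2/3) = 199.982
a₂ = 1 × 10^8 m × 199.982 = 1.99982 × 10^10 m ≈ 20 Gm

Final answer: a₂ = 20 Gm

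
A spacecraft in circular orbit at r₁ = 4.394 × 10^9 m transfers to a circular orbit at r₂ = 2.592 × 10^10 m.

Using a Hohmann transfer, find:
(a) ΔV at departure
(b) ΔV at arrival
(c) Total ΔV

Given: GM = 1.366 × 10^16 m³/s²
r₁ = 4.394 × 10^9 m
r₂ = 2.592 × 10^10 m
GM = 1.366 × 10^16 m³/s²
Transfer ellipse: a_t = (r₁ + r₂)/2 = 1.5157 × 10^10 m
Circular speed at r₁: v₁ = √(GM/r₁) = 1763.17 m/s
Transfer speed at r₁ (periapsis): v₁ₜ = √(GM(2/r₁ − 1/a_t)) = 2305.72 m/s
(a) ΔV₁ = v₁ₜ − v₁ = 542.543 m/s ≈ 542.5 m/s
Circular speed at r₂: v₂ = √(GM/r₂) = 725.952 m/s
Transfer speed at r₂ (apoapsis): v₂ₜ = √(GM(2/r₂ − 1/a_t)) = 390.869 m/s
(b) ΔV₂ = v₂ − v₂ₜ = 335.083 m/s ≈ 335.1 m/s
(c) ΔV_total = ΔV₁ + ΔV₂ = 877.626 m/s ≈ 877.6 m/s

Final answer:
(a) ΔV₁ = 542.5 m/s
(b) ΔV₂ = 335.1 m/s
(c) ΔV_total = 877.6 m/s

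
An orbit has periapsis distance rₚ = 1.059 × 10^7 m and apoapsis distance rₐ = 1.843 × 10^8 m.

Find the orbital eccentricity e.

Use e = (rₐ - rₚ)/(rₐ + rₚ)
rₚ = 1.059 × 10^7 m
rₐ = 1.843 × 10^8 m
rₐ − rₚ = 1.7371 × 10^8 m
rₐ + rₚ = 1.9489 × 10^8 m
e = (rₐ − rₚ)/(rₐ + rₚ) = 0.891323

Final answer: e = 0.8913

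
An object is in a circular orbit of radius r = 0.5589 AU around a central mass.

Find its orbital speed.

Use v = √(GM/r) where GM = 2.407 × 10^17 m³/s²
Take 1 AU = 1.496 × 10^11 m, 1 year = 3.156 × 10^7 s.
r = 0.5589 AU = 8.36114 × 10^10 m
GM = 2.407 × 10^17 m³/s²
GM/r = (2.407 × 10^17) / (8.36114 × 10^10) = 2.87879 × 10^6 m²/s²
v = √(GM/r) = 1696.7 m/s ≈ 0.3579 AU/year

Final answer: 0.3579 AU/year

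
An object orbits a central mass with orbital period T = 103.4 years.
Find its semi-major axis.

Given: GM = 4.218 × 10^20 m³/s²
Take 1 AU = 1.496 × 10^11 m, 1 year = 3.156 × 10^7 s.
T = 103.4 years = 3.2633 × 10^9 s
GM = 4.218 × 10^20 m³/s²
Kepler's third law: a³ = GM T² / (4π²)
T² = 1.06492 × 10^19 s²
a³ = (4.218 × 10^20) × (1.06492 × 10^19) / (4π²) = 1.13779 × 10^38 m³
a = (a³)^(1/3) = 4.84567 × 10^12 m ≈ 32.39 AU

Final answer: 32.39 AU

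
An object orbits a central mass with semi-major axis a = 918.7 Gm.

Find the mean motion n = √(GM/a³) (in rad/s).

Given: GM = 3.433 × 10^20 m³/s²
a = 918.7 Gm = 9.187 × 10^11 m
GM = 3.433 × 10^20 m³/s²
a³ = 7.75392 × 10^35 m³
GM/a³ = (3.433 × 10^20) / (7.75392 × 10^35) = 4.42744 × 10^-16 s⁻²
n = √(GM/a³) = 2.10415 × 10^-8 rad/s ≈ 2.104 × 10^-8 rad/s

Final answer: n = 2.104 × 10^-8 rad/s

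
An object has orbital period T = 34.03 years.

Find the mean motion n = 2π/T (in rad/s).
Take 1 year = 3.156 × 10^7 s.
T = 34.03 years = 1.07399 × 10^9 s
n = 2π / (1.07399 × 10^9 s) = 5.85034 × 10^-9 rad/s ≈ 5.85 × 10^-9 rad/s

Final answer: n = 5.85 × 10^-9 rad/s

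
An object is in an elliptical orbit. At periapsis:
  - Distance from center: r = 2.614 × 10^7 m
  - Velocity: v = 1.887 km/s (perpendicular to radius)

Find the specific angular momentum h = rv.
r = 2.614 × 10^7 m
v = 1.887 km/s = 1887 m/s
h = rv = 2.614 × 10^7 × 1887 = 4.93262 × 10^10 m²/s ≈ 4.933 × 10^10 m²/s

Final answer: h = 4.933 × 10^10 m²/s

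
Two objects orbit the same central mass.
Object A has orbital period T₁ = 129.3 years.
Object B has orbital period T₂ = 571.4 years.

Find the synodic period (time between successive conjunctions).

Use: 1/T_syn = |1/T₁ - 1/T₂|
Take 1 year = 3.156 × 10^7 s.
T₁ = 129.3 years = 4.08071 × 10^9 s
T₂ = 571.4 years = 1.80334 × 10^10 s
1/T₁ = 2.45056 × 10^-10 s⁻¹
1/T₂ = 5.54527 × 10^-11 s⁻¹
|1/T₁ − 1/T₂| = 1.89603 × 10^-10 s⁻¹
T_syn = 1 / |1/T₁ − 1/T₂| = 5.27418 × 10^9 s ≈ 167.1 years

Final answer: T_syn = 167.1 years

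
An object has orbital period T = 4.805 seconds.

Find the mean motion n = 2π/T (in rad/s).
T = 4.805 seconds
n = 2π / 4.805 s = 1.30763 rad/s ≈ 1.308 rad/s

Final answer: n = 1.308 rad/s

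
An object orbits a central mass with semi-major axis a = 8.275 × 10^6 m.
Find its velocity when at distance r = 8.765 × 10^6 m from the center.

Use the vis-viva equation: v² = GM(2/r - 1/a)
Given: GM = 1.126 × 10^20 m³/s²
a = 8.275 × 10^6 m
r = 8.765 × 10^6 m
GM = 1.126 × 10^20 m³/s²
2/r − 1/a = 2.2818 × 10^-7 − 1.20846 × 10^-7 = 1.07334 × 10^-7 m⁻¹
v² = GM (2/r − 1/a) = 1.20858 × 10^13 m²/s²
v = 3.47647 × 10^6 m/s ≈ 3476 km/s

Final answer: 3476 km/s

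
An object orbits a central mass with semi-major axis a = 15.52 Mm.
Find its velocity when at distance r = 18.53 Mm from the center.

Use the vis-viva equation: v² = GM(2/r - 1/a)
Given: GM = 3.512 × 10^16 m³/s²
a = 15.52 Mm = 1.552 × 10^7 m
r = 18.53 Mm = 1.853 × 10^7 m
GM = 3.512 × 10^16 m³/s²
2/r − 1/a = 1.07933 × 10^-7 − 6.4433 × 10^-8 = 4.35001 × 10^-8 m⁻¹
v² = GM (2/r − 1/a) = 1.52772 × 10^9 m²/s²
v = 39086.1 m/s ≈ 39.09 km/s

Final answer: 39.09 km/s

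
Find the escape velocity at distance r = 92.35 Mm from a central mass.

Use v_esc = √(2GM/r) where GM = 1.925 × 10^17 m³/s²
r = 92.35 Mm = 9.235 × 10^7 m
GM = 1.925 × 10^17 m³/s²
2GM/r = 2 × (1.925 × 10^17) / (9.235 × 10^7) = 4.16892 × 10^9 m²/s²
v_esc = √(2GM/r) = 64567.2 m/s ≈ 64.57 km/s

Final answer: 64.57 km/s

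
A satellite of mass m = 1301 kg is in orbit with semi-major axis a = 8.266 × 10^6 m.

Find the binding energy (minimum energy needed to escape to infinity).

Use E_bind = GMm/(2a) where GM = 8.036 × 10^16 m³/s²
a = 8.266 × 10^6 m
GM = 8.036 × 10^16 m³/s²
m = 1301 kg
GMm = 8.036 × 10^16 × 1301 = 1.04548 × 10^20 m³·kg/s²
2a = 1.6532 × 10^7 m
E_bind = GMm/(2a) = 6.324 × 10^12 J ≈ 6.324 TJ

Final answer: 6.324 TJ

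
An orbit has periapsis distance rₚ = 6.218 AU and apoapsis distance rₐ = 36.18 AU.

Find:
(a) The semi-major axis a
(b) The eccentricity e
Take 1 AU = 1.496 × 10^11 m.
rₚ = 6.218 AU = 9.30213 × 10^11 m
rₐ = 36.18 AU = 5.41253 × 10^12 m
(a) a = (rₚ + rₐ)/2 = 3.17137 × 10^12 m ≈ 21.2 AU
(b) e = (rₐ − rₚ)/(rₐ + rₚ) = (4.48232 × 10^12) / (6.34274 × 10^12) = 0.706684

Final answer:
(a) a = 21.2 AU
(b) e = 0.7067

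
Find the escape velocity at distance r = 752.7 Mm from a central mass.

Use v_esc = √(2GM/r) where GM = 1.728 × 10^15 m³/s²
r = 752.7 Mm = 7.527 × 10^8 m
GM = 1.728 × 10^15 m³/s²
2GM/r = 2 × (1.728 × 10^15) / (7.527 × 10^8) = 4.59147 × 10^6 m²/s²
v_esc = √(2GM/r) = 2142.77 m/s ≈ 2.143 km/s

Final answer: 2.143 km/s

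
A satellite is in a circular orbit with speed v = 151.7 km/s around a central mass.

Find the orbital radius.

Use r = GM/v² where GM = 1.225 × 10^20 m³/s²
v = 151.7 km/s = 151700 m/s
GM = 1.225 × 10^20 m³/s²
v² = 2.30129 × 10^10 m²/s²
r = GM/v² = (1.225 × 10^20) / (2.30129 × 10^10) = 5.3231 × 10^9 m ≈ 5.323 Gm

Final answer: 5.323 Gm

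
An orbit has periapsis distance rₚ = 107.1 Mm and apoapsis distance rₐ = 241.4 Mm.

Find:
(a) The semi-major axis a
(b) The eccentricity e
rₚ = 107.1 Mm = 1.071 × 10^8 m
rₐ = 241.4 Mm = 2.414 × 10^8 m
(a) a = (rₚ + rₐ)/2 = 1.7425 × 10^8 m ≈ 174.2 Mm
(b) e = (rₐ − rₚ)/(rₐ + rₚ) = (1.343 × 10^8) / (3.485 × 10^8) = 0.385366

Final answer:
(a) a = 174.2 Mm
(b) e = 0.3854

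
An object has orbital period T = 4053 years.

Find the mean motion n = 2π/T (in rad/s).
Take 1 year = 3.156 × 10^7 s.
T = 4053 years = 1.27913 × 10^11 s
n = 2π / (1.27913 × 10^11 s) = 4.91209 × 10^-11 rad/s ≈ 4.912 × 10^-11 rad/s

Final answer: n = 4.912 × 10^-11 rad/s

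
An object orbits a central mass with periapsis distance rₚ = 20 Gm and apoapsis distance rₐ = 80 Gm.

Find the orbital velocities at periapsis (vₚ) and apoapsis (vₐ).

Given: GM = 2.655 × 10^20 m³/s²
rₚ = 20 Gm = 2 × 10^10 m
rₐ = 80 Gm = 8 × 10^10 m
GM = 2.655 × 10^20 m³/s²
a = (rₚ + rₐ)/2 = 5 × 10^10 m
Vis-viva: v² = GM (2/r − 1/a)
vₚ² = 2.655 × 10^20 × (1 × 10^-10 − 2 × 10^-11) = 2.124 × 10^10 m²/s²
vₚ = 145739 m/s ≈ 145.7 km/s
vₐ² = 2.655 × 10^20 × (2.5 × 10^-11 − 2 × 10^-11) = 1.3275 × 10^9 m²/s²
vₐ = 36434.9 m/s ≈ 36.43 km/s

Final answer: vₚ = 145.7 km/s, vₐ = 36.43 km/s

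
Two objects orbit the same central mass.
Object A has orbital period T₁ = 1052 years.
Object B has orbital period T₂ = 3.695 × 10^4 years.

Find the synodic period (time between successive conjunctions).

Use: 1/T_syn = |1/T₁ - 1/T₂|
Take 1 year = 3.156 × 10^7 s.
T₁ = 1052 years = 3.32011 × 10^10 s
T₂ = 3.695 × 10^4 years = 1.16614 × 10^12 s
1/T₁ = 3.01195 × 10^-11 s⁻¹
1/T₂ = 8.57528 × 10^-13 s⁻¹
|1/T₁ − 1/T₂| = 2.92619 × 10^-11 s⁻¹
T_syn = 1 / |1/T₁ − 1/T₂| = 3.41741 × 10^10 s ≈ 1083 years

Final answer: T_syn = 1083 years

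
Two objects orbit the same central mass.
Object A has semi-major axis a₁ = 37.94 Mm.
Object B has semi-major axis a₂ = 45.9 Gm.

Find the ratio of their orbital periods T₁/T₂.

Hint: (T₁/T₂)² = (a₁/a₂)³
a₁ = 37.94 Mm = 3.794 × 10^7 m
a₂ = 45.9 Gm = 4.59 × 10^10 m
a₁/a₂ = 0.00082658
T₁/T₂ = (a₁/a₂)^(3/2) = (0.00082658)^1.5 = 2.37644 × 10^-5

Final answer: T₁/T₂ = 2.376 × 10^-5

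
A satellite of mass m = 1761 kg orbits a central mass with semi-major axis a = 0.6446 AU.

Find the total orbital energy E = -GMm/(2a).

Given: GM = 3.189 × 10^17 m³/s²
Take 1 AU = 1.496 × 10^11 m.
a = 0.6446 AU = 9.64322 × 10^10 m
GM = 3.189 × 10^17 m³/s²
2a = 1.92864 × 10^11 m
GMm = 3.189 × 10^17 × 1761 = 5.61583 × 10^20 m³·kg/s²
E = −GMm/(2a) = -2.9118 × 10^9 J ≈ -2.912 GJ

Final answer: -2.912 GJ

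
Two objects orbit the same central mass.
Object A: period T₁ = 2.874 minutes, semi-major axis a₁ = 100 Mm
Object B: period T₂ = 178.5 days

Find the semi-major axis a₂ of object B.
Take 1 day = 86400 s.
T₁ = 2.874 minutes = 172.44 s
T₂ = 178.5 days = 1.54224 × 10^7 s
a₁ = 100 Mm = 1 × 10^8 m
Kepler's third law: (T₂/T₁)² = (a₂/a₁)³  ⇒  a₂ = a₁ (T₂/T₁)^(2/3)
T₂/T₁ = 89436.3
(T₂/T₁)^(2/3) = 1999.9
a₂ = 1 × 10^8 m × 1999.9 = 1.9999 × 10^11 m ≈ 200 Gm

Final answer: a₂ = 200 Gm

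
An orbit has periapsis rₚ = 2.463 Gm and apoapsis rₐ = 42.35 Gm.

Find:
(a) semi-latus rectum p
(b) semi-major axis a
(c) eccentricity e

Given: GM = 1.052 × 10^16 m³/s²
rₚ = 2.463 Gm = 2.463 × 10^9 m
rₐ = 42.35 Gm = 4.235 × 10^10 m
GM = 1.052 × 10^16 m³/s²
a = (rₚ + rₐ)/2 = 2.24065 × 10^10 m
e = (rₐ − rₚ)/(rₐ + rₚ) = (3.9887 × 10^10) / (4.4813 × 10^10) = 0.890077
(a) 1 − e² = 0.207764;  p = a(1 − e²) = 2.24065 × 10^10 × 0.207764 = 4.65526 × 10^9 m ≈ 4.655 Gm
(b) a = 2.24065 × 10^10 m ≈ 22.41 Gm
(c) e = 0.890077 ≈ 0.8901

Final answer:
(a) semi-latus rectum p = 4.655 Gm
(b) semi-major axis a = 22.41 Gm
(c) eccentricity e = 0.8901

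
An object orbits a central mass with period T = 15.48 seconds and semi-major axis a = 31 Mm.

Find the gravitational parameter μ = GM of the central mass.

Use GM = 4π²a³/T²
T = 15.48 seconds
a = 31 Mm = 3.1 × 10^7 m
a³ = 2.9791 × 10^22 m³
T² = 239.63 s²
GM = 4π² × (2.9791 × 10^22) / 239.63 = 4.90798 × 10^21 m³/s²
GM ≈ 4.908 × 10^21 m³/s²

Final answer: GM = 4.908 × 10^21 m³/s²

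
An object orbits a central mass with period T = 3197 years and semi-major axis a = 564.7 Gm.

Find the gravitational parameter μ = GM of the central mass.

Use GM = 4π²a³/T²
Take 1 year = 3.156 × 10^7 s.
T = 3197 years = 1.00897 × 10^11 s
a = 564.7 Gm = 5.647 × 10^11 m
a³ = 1.80075 × 10^35 m³
T² = 1.01803 × 10^22 s²
GM = 4π² × (1.80075 × 10^35) / (1.01803 × 10^22) = 6.98319 × 10^14 m³/s²
GM ≈ 6.983 × 10^14 m³/s²

Final answer: GM = 6.983 × 10^14 m³/s²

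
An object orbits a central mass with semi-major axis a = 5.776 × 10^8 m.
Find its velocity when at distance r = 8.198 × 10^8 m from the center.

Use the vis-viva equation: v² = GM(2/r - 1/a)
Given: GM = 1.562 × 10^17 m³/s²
a = 5.776 × 10^8 m
r = 8.198 × 10^8 m
GM = 1.562 × 10^17 m³/s²
2/r − 1/a = 2.43962 × 10^-9 − 1.7313 × 10^-9 = 7.08317 × 10^-10 m⁻¹
v² = GM (2/r − 1/a) = 1.10639 × 10^8 m²/s²
v = 10518.5 m/s ≈ 10.52 km/s

Final answer: 10.52 km/s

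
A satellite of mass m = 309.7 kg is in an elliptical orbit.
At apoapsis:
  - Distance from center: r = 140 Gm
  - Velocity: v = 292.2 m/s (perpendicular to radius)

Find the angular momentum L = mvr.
r = 140 Gm = 1.4 × 10^11 m
v = 292.2 m/s
vr = 292.2 × 1.4 × 10^11 = 4.0908 × 10^13 m²/s
L = m × vr = 309.7 × 4.0908 × 10^13 = 1.26692 × 10^16 kg·m²/s ≈ 1.267 × 10^16 kg·m²/s

Final answer: L = 1.267 × 10^16 kg·m²/s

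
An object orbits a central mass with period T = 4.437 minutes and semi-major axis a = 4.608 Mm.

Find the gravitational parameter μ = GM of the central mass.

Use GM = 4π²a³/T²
T = 4.437 minutes = 266.22 s
a = 4.608 Mm = 4.608 × 10^6 m
a³ = 9.78447 × 10^19 m³
T² = 70873.1 s²
GM = 4π² × (9.78447 × 10^19) / 70873.1 = 5.45024 × 10^16 m³/s²
GM ≈ 5.45 × 10^16 m³/s²

Final answer: GM = 5.45 × 10^16 m³/s²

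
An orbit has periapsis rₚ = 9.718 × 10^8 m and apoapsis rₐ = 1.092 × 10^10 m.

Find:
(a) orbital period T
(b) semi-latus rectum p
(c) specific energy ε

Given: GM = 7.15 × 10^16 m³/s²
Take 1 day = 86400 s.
rₚ = 9.718 × 10^8 m
rₐ = 1.092 × 10^10 m
GM = 7.15 × 10^16 m³/s²
a = (rₚ + rₐ)/2 = 5.9459 × 10^9 m
e = (rₐ − rₚ)/(rₐ + rₚ) = (9.9482 × 10^9) / (1.18918 × 10^10) = 0.83656
(a) a³ = 2.1021 × 10^29 m³;  T = 2π √(a³/GM) = 2π × 1.71464 × 10^6 s = 1.07734 × 10^7 s ≈ 124.7 days
(b) 1 − e² = 0.300168;  p = a(1 − e²) = 5.9459 × 10^9 × 0.300168 = 1.78477 × 10^9 m ≈ 1.785 × 10^9 m
(c) 2a = 1.18918 × 10^10 m;  ε = −GM/(2a) = -6.01255 × 10^6 J/kg ≈ -6.013 MJ/kg

Final answer:
(a) orbital period T = 124.7 days
(b) semi-latus rectum p = 1.785 × 10^9 m
(c) specific energy ε = -6.013 MJ/kg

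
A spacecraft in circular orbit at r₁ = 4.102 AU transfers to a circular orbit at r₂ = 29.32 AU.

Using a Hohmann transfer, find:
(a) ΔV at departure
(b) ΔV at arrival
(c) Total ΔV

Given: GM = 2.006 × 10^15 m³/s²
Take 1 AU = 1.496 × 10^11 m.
r₁ = 4.102 AU = 6.13659 × 10^11 m
r₂ = 29.32 AU = 4.38627 × 10^12 m
GM = 2.006 × 10^15 m³/s²
Transfer ellipse: a_t = (r₁ + r₂)/2 = 2.49997 × 10^12 m
Circular speed at r₁: v₁ = √(GM/r₁) = 57.1744 m/s
Transfer speed at r₁ (periapsis): v₁ₜ = √(GM(2/r₁ − 1/a_t)) = 75.7326 m/s
(a) ΔV₁ = v₁ₜ − v₁ = 18.5581 m/s ≈ 18.56 m/s
Circular speed at r₂: v₂ = √(GM/r₂) = 21.3854 m/s
Transfer speed at r₂ (apoapsis): v₂ₜ = √(GM(2/r₂ − 1/a_t)) = 10.5953 m/s
(b) ΔV₂ = v₂ − v₂ₜ = 10.7901 m/s ≈ 10.79 m/s
(c) ΔV_total = ΔV₁ + ΔV₂ = 29.3482 m/s ≈ 29.35 m/s

Final answer:
(a) ΔV₁ = 18.56 m/s
(b) ΔV₂ = 10.79 m/s
(c) ΔV_total = 29.35 m/s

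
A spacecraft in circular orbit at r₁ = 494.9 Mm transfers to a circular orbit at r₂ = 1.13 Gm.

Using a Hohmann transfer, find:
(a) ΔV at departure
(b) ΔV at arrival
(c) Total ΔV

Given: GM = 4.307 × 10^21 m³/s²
r₁ = 494.9 Mm = 4.949 × 10^8 m
r₂ = 1.13 Gm = 1.13 × 10^9 m
GM = 4.307 × 10^21 m³/s²
Transfer ellipse: a_t = (r₁ + r₂)/2 = 8.1245 × 10^8 m
Circular speed at r₁: v₁ = √(GM/r₁) = 2.95005 × 10^6 m/s
Transfer speed at r₁ (periapsis): v₁ₜ = √(GM(2/r₁ − 1/a_t)) = 3.47912 × 10^6 m/s
(a) ΔV₁ = v₁ₜ − v₁ = 529076 m/s ≈ 529.1 km/s
Circular speed at r₂: v₂ = √(GM/r₂) = 1.95231 × 10^6 m/s
Transfer speed at r₂ (apoapsis): v₂ₜ = √(GM(2/r₂ − 1/a_t)) = 1.52373 × 10^6 m/s
(b) ΔV₂ = v₂ − v₂ₜ = 428575 m/s ≈ 428.6 km/s
(c) ΔV_total = ΔV₁ + ΔV₂ = 957651 m/s ≈ 957.7 km/s

Final answer:
(a) ΔV₁ = 529.1 km/s
(b) ΔV₂ = 428.6 km/s
(c) ΔV_total = 957.7 km/s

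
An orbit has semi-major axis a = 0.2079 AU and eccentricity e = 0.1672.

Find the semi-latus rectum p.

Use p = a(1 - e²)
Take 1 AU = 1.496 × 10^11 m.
a = 0.2079 AU = 3.11018 × 10^10 m
e = 0.1672,  e² = 0.0279558,  1 − e² = 0.972044
p = a(1 − e²) = 3.11018 × 10^10 m × 0.972044 = 3.02324 × 10^10 m ≈ 0.2021 AU

Final answer: p = 0.2021 AU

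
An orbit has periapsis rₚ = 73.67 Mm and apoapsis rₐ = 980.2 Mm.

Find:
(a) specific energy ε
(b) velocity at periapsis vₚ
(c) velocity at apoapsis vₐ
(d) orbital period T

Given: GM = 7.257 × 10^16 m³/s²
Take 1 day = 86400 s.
rₚ = 73.67 Mm = 7.367 × 10^7 m
rₐ = 980.2 Mm = 9.802 × 10^8 m
GM = 7.257 × 10^16 m³/s²
a = (rₚ + rₐ)/2 = 5.26935 × 10^8 m
e = (rₐ − rₚ)/(rₐ + rₚ) = (9.0653 × 10^8) / (1.05387 × 10^9) = 0.860191
(a) 2a = 1.05387 × 10^9 m;  ε = −GM/(2a) = -6.88605 × 10^7 J/kg ≈ -68.86 MJ/kg
(b) vₚ² = GM (2/rₚ − 1/a) = 7.257 × 10^16 × (2.71481 × 10^-8 − 1.89777 × 10^-9) = 1.83242 × 10^9 m²/s²;  vₚ = 42806.7 m/s ≈ 42.81 km/s
(c) vₐ² = GM (2/rₐ − 1/a) = 7.257 × 10^16 × (2.0404 × 10^-9 − 1.89777 × 10^-9) = 1.03509 × 10^7 m²/s²;  vₐ = 3217.27 m/s ≈ 3.217 km/s
(d) a³ = 1.46309 × 10^26 m³;  T = 2π √(a³/GM) = 2π × 44901.1 s = 282122 s ≈ 3.265 days

Final answer:
(a) specific energy ε = -68.86 MJ/kg
(b) velocity at periapsis vₚ = 42.81 km/s
(c) velocity at apoapsis vₐ = 3.217 km/s
(d) orbital period T = 3.265 days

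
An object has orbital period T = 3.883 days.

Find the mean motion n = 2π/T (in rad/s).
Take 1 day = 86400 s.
T = 3.883 days = 335491 s
n = 2π / 335491 s = 1.87283 × 10^-5 rad/s ≈ 1.873 × 10^-5 rad/s

Final answer: n = 1.873 × 10^-5 rad/s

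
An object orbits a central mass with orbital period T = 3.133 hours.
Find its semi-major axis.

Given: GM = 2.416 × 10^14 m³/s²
T = 3.133 hours = 11278.8 s
GM = 2.416 × 10^14 m³/s²
Kepler's third law: a³ = GM T² / (4π²)
T² = 1.27211 × 10^8 s²
a³ = (2.416 × 10^14) × (1.27211 × 10^8) / (4π²) = 7.78508 × 10^20 m³
a = (a³)^(1/3) = 9.19929 × 10^6 m ≈ 9.199 Mm

Final answer: 9.199 Mm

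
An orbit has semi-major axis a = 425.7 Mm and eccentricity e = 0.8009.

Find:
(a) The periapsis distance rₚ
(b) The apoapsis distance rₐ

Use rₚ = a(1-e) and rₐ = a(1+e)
a = 425.7 Mm = 4.257 × 10^8 m
e = 0.8009:  1 − e = 0.1991,  1 + e = 1.8009
(a) rₚ = a(1 − e) = 4.257 × 10^8 m × 0.1991 = 8.47569 × 10^7 m ≈ 84.76 Mm
(b) rₐ = a(1 + e) = 4.257 × 10^8 m × 1.8009 = 7.66643 × 10^8 m ≈ 766.6 Mm

Final answer:
(a) rₚ = 84.76 Mm
(b) rₐ = 766.6 Mm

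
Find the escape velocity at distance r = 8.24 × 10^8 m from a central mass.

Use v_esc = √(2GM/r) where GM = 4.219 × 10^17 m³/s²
r = 8.24 × 10^8 m
GM = 4.219 × 10^17 m³/s²
2GM/r = 2 × (4.219 × 10^17) / (8.24 × 10^8) = 1.02403 × 10^9 m²/s²
v_esc = √(2GM/r) = 32000.5 m/s ≈ 32 km/s

Final answer: 32 km/s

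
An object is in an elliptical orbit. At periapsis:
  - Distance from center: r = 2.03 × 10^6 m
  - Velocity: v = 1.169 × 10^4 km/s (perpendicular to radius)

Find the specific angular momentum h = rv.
r = 2.03 × 10^6 m
v = 1.169 × 10^4 km/s = 1.169 × 10^7 m/s
h = rv = 2.03 × 10^6 × 1.169 × 10^7 = 2.37307 × 10^13 m²/s ≈ 2.373 × 10^13 m²/s

Final answer: h = 2.373 × 10^13 m²/s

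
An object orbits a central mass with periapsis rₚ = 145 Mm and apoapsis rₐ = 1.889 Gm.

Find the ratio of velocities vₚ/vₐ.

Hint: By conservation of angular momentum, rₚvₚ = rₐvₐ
rₚ = 145 Mm = 1.45 × 10^8 m
rₐ = 1.889 Gm = 1.889 × 10^9 m
rₚvₚ = rₐvₐ  ⇒  vₚ/vₐ = rₐ/rₚ
vₚ/vₐ = (1.889 × 10^9) / (1.45 × 10^8) = 13.0276

Final answer: vₚ/vₐ = 13.03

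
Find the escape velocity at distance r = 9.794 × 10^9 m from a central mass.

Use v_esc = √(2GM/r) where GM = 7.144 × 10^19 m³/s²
r = 9.794 × 10^9 m
GM = 7.144 × 10^19 m³/s²
2GM/r = 2 × (7.144 × 10^19) / (9.794 × 10^9) = 1.45885 × 10^10 m²/s²
v_esc = √(2GM/r) = 120783 m/s ≈ 120.8 km/s

Final answer: 120.8 km/s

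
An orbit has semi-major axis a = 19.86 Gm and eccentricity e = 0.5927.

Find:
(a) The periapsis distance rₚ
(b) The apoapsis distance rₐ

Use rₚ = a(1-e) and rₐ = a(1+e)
a = 19.86 Gm = 1.986 × 10^10 m
e = 0.5927:  1 − e = 0.4073,  1 + e = 1.5927
(a) rₚ = a(1 − e) = 1.986 × 10^10 m × 0.4073 = 8.08898 × 10^9 m ≈ 8.089 Gm
(b) rₐ = a(1 + e) = 1.986 × 10^10 m × 1.5927 = 3.1631 × 10^10 m ≈ 31.63 Gm

Final answer:
(a) rₚ = 8.089 Gm
(b) rₐ = 31.63 Gm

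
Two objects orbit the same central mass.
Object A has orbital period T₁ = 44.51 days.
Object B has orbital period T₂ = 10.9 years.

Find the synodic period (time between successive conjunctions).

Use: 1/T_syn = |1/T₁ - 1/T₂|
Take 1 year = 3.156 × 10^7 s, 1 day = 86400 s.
T₁ = 44.51 days = 3.84566 × 10^6 s
T₂ = 10.9 years = 3.44004 × 10^8 s
1/T₁ = 2.60033 × 10^-7 s⁻¹
1/T₂ = 2.90694 × 10^-9 s⁻¹
|1/T₁ − 1/T₂| = 2.57126 × 10^-7 s⁻¹
T_syn = 1 / |1/T₁ − 1/T₂| = 3.88914 × 10^6 s ≈ 45.01 days

Final answer: T_syn = 45.01 days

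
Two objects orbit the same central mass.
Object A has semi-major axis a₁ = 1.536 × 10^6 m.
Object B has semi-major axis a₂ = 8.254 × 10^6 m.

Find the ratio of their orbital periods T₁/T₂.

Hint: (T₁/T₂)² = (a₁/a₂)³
a₁ = 1.536 × 10^6 m
a₂ = 8.254 × 10^6 m
a₁/a₂ = 0.186092
T₁/T₂ = (a₁/a₂)^(3/2) = (0.186092)^1.5 = 0.0802768

Final answer: T₁/T₂ = 0.08028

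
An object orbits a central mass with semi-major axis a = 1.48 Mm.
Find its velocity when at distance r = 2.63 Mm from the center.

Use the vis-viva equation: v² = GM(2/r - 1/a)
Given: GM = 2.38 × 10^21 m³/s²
a = 1.48 Mm = 1.48 × 10^6 m
r = 2.63 Mm = 2.63 × 10^6 m
GM = 2.38 × 10^21 m³/s²
2/r − 1/a = 7.60456 × 10^-7 − 6.75676 × 10^-7 = 8.47806 × 10^-8 m⁻¹
v² = GM (2/r − 1/a) = 2.01778 × 10^14 m²/s²
v = 1.42049 × 10^7 m/s ≈ 1.42 × 10^4 km/s

Final answer: 1.42 × 10^4 km/s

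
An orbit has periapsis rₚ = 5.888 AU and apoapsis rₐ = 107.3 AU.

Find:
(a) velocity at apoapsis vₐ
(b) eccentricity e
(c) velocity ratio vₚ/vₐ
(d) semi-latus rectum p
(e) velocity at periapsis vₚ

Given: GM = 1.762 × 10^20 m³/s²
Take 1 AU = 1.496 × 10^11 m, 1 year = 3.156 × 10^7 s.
rₚ = 5.888 AU = 8.80845 × 10^11 m
rₐ = 107.3 AU = 1.60521 × 10^13 m
GM = 1.762 × 10^20 m³/s²
a = (rₚ + rₐ)/2 = 8.46646 × 10^12 m
e = (rₐ − rₚ)/(rₐ + rₚ) = (1.51712 × 10^13) / (1.69329 × 10^13) = 0.895961
(a) vₐ² = GM (2/rₐ − 1/a) = 1.762 × 10^20 × (1.24594 × 10^-13 − 1.18113 × 10^-13) = 1.14202 × 10^6 m²/s²;  vₐ = 1068.65 m/s ≈ 0.2254 AU/year
(b) e = 0.895961 ≈ 0.896
(c) vₚ/vₐ = rₐ/rₚ (angular momentum) = (1.60521 × 10^13) / (8.80845 × 10^11) = 18.2235 ≈ 18.22
(d) 1 − e² = 0.197254;  p = a(1 − e²) = 8.46646 × 10^12 × 0.197254 = 1.67005 × 10^12 m ≈ 11.16 AU
(e) vₚ² = GM (2/rₚ − 1/a) = 1.762 × 10^20 × (2.27055 × 10^-12 − 1.18113 × 10^-13) = 3.79259 × 10^8 m²/s²;  vₚ = 19474.6 m/s ≈ 4.108 AU/year

Final answer:
(a) velocity at apoapsis vₐ = 0.2254 AU/year
(b) eccentricity e = 0.896
(c) velocity ratio vₚ/vₐ = 18.22
(d) semi-latus rectum p = 11.16 AU
(e) velocity at periapsis vₚ = 4.108 AU/year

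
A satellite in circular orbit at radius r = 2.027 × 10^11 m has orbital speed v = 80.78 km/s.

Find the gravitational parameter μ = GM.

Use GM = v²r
r = 2.027 × 10^11 m
v = 80.78 km/s = 80780 m/s
v² = 6.52541 × 10^9 m²/s²
GM = v²r = 6.52541 × 10^9 × 2.027 × 10^11 = 1.3227 × 10^21 m³/s²
GM ≈ 1.323 × 10^21 m³/s²

Final answer: GM = 1.323 × 10^21 m³/s²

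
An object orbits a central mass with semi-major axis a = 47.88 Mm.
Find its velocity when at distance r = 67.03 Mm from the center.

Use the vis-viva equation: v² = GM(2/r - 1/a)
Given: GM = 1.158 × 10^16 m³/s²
a = 47.88 Mm = 4.788 × 10^7 m
r = 67.03 Mm = 6.703 × 10^7 m
GM = 1.158 × 10^16 m³/s²
2/r − 1/a = 2.98374 × 10^-8 − 2.08855 × 10^-8 = 8.95184 × 10^-9 m⁻¹
v² = GM (2/r − 1/a) = 1.03662 × 10^8 m²/s²
v = 10181.5 m/s ≈ 10.18 km/s

Final answer: 10.18 km/s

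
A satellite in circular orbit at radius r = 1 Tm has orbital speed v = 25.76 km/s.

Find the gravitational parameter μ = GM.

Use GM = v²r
r = 1 Tm = 1 × 10^12 m
v = 25.76 km/s = 25760 m/s
v² = 6.63578 × 10^8 m²/s²
GM = v²r = 6.63578 × 10^8 × 1 × 10^12 = 6.63578 × 10^20 m³/s²
GM ≈ 6.636 × 10^20 m³/s²

Final answer: GM = 6.636 × 10^20 m³/s²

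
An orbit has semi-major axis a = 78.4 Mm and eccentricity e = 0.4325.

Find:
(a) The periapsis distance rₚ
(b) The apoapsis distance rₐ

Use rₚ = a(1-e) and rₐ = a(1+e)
a = 78.4 Mm = 7.84 × 10^7 m
e = 0.4325:  1 − e = 0.5675,  1 + e = 1.4325
(a) rₚ = a(1 − e) = 7.84 × 10^7 m × 0.5675 = 4.4492 × 10^7 m ≈ 44.49 Mm
(b) rₐ = a(1 + e) = 7.84 × 10^7 m × 1.4325 = 1.12308 × 10^8 m ≈ 112.3 Mm

Final answer:
(a) rₚ = 44.49 Mm
(b) rₐ = 112.3 Mm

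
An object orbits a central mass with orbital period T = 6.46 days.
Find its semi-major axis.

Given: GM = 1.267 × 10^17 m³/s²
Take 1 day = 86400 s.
T = 6.46 days = 558144 s
GM = 1.267 × 10^17 m³/s²
Kepler's third law: a³ = GM T² / (4π²)
T² = 3.11525 × 10^11 s²
a³ = (1.267 × 10^17) × (3.11525 × 10^11) / (4π²) = 9.99791 × 10^26 m³
a = (a³)^(1/3) = 9.9993 × 10^8 m ≈ 999.9 Mm

Final answer: 999.9 Mm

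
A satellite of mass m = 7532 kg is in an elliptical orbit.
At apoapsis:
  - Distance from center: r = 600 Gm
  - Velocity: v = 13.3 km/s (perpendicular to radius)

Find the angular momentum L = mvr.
r = 600 Gm = 6 × 10^11 m
v = 13.3 km/s = 13300 m/s
vr = 13300 × 6 × 10^11 = 7.98 × 10^15 m²/s
L = m × vr = 7532 × 7.98 × 10^15 = 6.01054 × 10^19 kg·m²/s ≈ 6.011 × 10^19 kg·m²/s

Final answer: L = 6.011 × 10^19 kg·m²/s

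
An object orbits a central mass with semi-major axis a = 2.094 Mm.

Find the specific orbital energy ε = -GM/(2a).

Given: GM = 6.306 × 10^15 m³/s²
a = 2.094 Mm = 2.094 × 10^6 m
GM = 6.306 × 10^15 m³/s²
2a = 4.188 × 10^6 m
ε = −GM/(2a) = -1.50573 × 10^9 J/kg ≈ -1.506 GJ/kg

Final answer: -1.506 GJ/kg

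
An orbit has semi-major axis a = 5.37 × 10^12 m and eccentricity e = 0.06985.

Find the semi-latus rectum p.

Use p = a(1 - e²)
a = 5.37 × 10^12 m
e = 0.06985,  e² = 0.00487902,  1 − e² = 0.995121
p = a(1 − e²) = 5.37 × 10^12 m × 0.995121 = 5.3438 × 10^12 m ≈ 5.344 × 10^12 m

Final answer: p = 5.344 × 10^12 m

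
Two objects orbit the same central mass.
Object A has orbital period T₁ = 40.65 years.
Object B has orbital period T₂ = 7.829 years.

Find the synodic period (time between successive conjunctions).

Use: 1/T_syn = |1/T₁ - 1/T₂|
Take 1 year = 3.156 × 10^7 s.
T₁ = 40.65 years = 1.28291 × 10^9 s
T₂ = 7.829 years = 2.47083 × 10^8 s
1/T₁ = 7.79475 × 10^-10 s⁻¹
1/T₂ = 4.04722 × 10^-9 s⁻¹
|1/T₁ − 1/T₂| = 3.26774 × 10^-9 s⁻¹
T_syn = 1 / |1/T₁ − 1/T₂| = 3.06022 × 10^8 s ≈ 9.697 years

Final answer: T_syn = 9.697 years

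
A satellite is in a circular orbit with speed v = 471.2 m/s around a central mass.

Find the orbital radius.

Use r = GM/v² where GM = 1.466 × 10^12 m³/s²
v = 471.2 m/s
GM = 1.466 × 10^12 m³/s²
v² = 222029 m²/s²
r = GM/v² = (1.466 × 10^12) / 222029 = 6.60273 × 10^6 m ≈ 6.603 Mm

Final answer: 6.603 Mm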